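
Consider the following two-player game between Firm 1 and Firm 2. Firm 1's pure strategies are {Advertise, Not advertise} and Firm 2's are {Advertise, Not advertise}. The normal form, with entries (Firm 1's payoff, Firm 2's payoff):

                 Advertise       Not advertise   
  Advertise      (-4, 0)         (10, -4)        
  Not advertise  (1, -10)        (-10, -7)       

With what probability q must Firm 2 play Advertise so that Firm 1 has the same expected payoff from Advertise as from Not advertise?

For Firm 1 to be willing to mix, Firm 1 must be indifferent between Advertise and Not advertise, which pins down Firm 2's mix.
  Firm 1's payoff from Advertise: q·(-4) + (1−q)·10 = -14q + 10
  Firm 1's payoff from Not advertise: q·1 + (1−q)·(-10) = 11q - 10
  -14q + 10 = 11q - 10  ⇒  -25q = -20  ⇒  q = 4/5.

q = 4/5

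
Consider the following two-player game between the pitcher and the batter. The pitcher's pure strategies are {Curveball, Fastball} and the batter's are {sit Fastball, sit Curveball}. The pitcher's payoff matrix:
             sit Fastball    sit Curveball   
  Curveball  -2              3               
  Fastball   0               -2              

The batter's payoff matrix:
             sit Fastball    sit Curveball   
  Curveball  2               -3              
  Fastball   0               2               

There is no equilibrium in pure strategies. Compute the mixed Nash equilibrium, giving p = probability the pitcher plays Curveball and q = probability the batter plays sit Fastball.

p = 2/7, q = 5/7

For the batter to be willing to mix, the batter must be indifferent between sit Fastball and sit Curveball, which pins down the pitcher's mix.
  the batter's expected payoff from sit Fastball: p·2 + (1−p)·0 = 2p
  the batter's expected payoff from sit Curveball: p·(-3) + (1−p)·2 = -5p + 2
  2p = -5p + 2  ⇒  7p = 2  ⇒  p = 2/7.
The pitcher's indifference between Curveball and Fastball determines the batter's mixing probability q:
  the pitcher's payoff to Curveball: q·(-2) + (1−q)·3 = -5q + 3
  the pitcher's payoff to Fastball: q·0 + (1−q)·(-2) = 2q - 2
  -5q + 3 = 2q - 2  ⇒  -7q = -5  ⇒  q = 5/7.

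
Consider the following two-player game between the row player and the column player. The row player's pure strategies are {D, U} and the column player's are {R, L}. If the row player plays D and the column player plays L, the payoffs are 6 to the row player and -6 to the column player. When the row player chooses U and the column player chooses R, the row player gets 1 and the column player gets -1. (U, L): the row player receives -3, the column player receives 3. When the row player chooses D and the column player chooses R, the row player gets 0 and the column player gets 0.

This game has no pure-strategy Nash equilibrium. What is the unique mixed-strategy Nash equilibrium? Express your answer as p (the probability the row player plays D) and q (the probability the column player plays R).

The row player's mix must leave the column player indifferent between R and L.
  the column player's expected payoff from R: p·0 + (1−p)·(-1) = p - 1
  the column player's expected payoff from L: p·(-6) + (1−p)·3 = -9p + 3
  p - 1 = -9p + 3  ⇒  10p = 4  ⇒  p = 2/5.
Set the row player's expected payoff from D equal to that from U:
  the row player's expected payoff from D: q·0 + (1−q)·6 = -6q + 6
  the row player's expected payoff from U: q·1 + (1−q)·(-3) = 4q - 3
  -6q + 6 = 4q - 3  ⇒  -10q = -9  ⇒  q = 9/10.

p = 2/5, q = 9/10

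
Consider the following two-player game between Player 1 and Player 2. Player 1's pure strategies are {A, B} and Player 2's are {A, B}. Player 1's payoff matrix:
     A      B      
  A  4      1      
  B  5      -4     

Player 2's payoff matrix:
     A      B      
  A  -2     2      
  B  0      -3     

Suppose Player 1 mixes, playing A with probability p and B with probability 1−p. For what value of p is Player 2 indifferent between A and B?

p = 3/7

Player 1's mix must leave Player 2 indifferent between A and B.
  Player 2's payoff to A: p·(-2) + (1−p)·0 = -2p
  Player 2's payoff to B: p·2 + (1−p)·(-3) = 5p - 3
  -2p = 5p - 3  ⇒  -7p = -3  ⇒  p = 3/7.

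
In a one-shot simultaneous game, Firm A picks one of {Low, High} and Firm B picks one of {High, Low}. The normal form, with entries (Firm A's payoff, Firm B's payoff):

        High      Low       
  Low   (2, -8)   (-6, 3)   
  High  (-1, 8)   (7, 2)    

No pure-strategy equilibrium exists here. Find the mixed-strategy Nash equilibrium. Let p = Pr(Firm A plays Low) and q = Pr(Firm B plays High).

p = 6/17, q = 13/16

Firm A's mix must leave Firm B indifferent between High and Low.
  Firm B's expected payoff from High: p·(-8) + (1−p)·8 = -16p + 8
  Firm B's expected payoff from Low: p·3 + (1−p)·2 = p + 2
  -16p + 8 = p + 2  ⇒  -17p = -6  ⇒  p = 6/17.
For Firm A to be willing to mix, Firm A must be indifferent between Low and High, which pins down Firm B's mix.
  Firm A's payoff from Low: q·2 + (1−q)·(-6) = 8q - 6
  Firm A's payoff from High: q·(-1) + (1−q)·7 = -8q + 7
  8q - 6 = -8q + 7  ⇒  16q = 13  ⇒  q = 13/16.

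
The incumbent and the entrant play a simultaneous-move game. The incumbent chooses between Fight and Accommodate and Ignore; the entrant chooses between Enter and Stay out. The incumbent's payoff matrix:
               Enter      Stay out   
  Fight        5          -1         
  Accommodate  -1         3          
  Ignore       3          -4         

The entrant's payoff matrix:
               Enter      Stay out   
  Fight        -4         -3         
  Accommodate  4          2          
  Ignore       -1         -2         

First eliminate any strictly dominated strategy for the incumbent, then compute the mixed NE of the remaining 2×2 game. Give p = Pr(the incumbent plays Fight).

The incumbent's strategy Ignore is strictly dominated by Fight: 5 > 3 and -1 > -4. Eliminate Ignore.
For the entrant to be willing to mix, the entrant must be indifferent between Enter and Stay out, which pins down the incumbent's mix.
  the entrant's payoff from Enter: p·(-4) + (1−p)·4 = -8p + 4
  the entrant's payoff from Stay out: p·(-3) + (1−p)·2 = -5p + 2
  -8p + 4 = -5p + 2  ⇒  -3p = -2  ⇒  p = 2/3.

p = 2/3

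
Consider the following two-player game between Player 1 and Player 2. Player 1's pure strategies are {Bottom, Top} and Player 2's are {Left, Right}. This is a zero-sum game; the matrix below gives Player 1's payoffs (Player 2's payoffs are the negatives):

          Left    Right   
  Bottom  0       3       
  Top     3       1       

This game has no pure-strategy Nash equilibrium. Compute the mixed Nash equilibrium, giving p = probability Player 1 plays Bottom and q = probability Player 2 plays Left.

p = 2/5, q = 2/5

Set Player 2's expected payoff from Left equal to that from Right:
  Player 2's payoff to Left: p·0 + (1−p)·(-3) = 3p - 3
  Player 2's payoff to Right: p·(-3) + (1−p)·(-1) = -2p - 1
  3p - 3 = -2p - 1  ⇒  5p = 2  ⇒  p = 2/5.
Player 2's mix must leave Player 1 indifferent between Bottom and Top.
  Player 1's payoff to Bottom: q·0 + (1−q)·3 = -3q + 3
  Player 1's payoff to Top: q·3 + (1−q)·1 = 2q + 1
  -3q + 3 = 2q + 1  ⇒  -5q = -2  ⇒  q = 2/5.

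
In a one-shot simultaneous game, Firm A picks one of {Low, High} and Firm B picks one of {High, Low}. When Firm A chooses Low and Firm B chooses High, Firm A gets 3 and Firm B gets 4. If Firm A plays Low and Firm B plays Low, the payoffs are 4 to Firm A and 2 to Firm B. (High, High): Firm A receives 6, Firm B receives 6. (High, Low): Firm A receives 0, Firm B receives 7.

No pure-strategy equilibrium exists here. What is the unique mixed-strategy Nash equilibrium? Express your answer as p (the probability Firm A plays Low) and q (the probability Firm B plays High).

p = 1/3, q = 4/7

For Firm B to be willing to mix, Firm B must be indifferent between High and Low, which pins down Firm A's mix.
  Firm B's payoff from High: p·4 + (1−p)·6 = -2p + 6
  Firm B's payoff from Low: p·2 + (1−p)·7 = -5p + 7
  -2p + 6 = -5p + 7  ⇒  3p = 1  ⇒  p = 1/3.
For Firm A to be willing to mix, Firm A must be indifferent between Low and High, which pins down Firm B's mix.
  Firm A's payoff from Low: q·3 + (1−q)·4 = -q + 4
  Firm A's payoff from High: q·6 + (1−q)·0 = 6q
  -q + 4 = 6q  ⇒  -7q = -4  ⇒  q = 4/7.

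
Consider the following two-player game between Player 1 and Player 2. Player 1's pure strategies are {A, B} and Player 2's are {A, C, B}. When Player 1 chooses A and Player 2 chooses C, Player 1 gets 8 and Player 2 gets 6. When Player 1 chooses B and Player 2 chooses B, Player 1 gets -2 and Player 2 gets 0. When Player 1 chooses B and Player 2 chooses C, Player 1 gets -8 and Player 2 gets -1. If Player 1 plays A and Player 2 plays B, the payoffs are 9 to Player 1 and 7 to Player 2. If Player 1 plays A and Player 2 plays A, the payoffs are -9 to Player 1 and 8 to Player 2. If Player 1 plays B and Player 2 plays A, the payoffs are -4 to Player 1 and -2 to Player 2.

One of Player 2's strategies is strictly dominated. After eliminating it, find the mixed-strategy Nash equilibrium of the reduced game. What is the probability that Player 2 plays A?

Player 2's strategy C is strictly dominated by B: 7 > 6 and 0 > -1. Eliminate C.
Player 2's mix must leave Player 1 indifferent between A and B.
  Player 1's payoff from A: q·(-9) + (1−q)·9 = -18q + 9
  Player 1's payoff from B: q·(-4) + (1−q)·(-2) = -2q - 2
  -18q + 9 = -2q - 2  ⇒  -16q = -11  ⇒  q = 11/16.

q = 11/16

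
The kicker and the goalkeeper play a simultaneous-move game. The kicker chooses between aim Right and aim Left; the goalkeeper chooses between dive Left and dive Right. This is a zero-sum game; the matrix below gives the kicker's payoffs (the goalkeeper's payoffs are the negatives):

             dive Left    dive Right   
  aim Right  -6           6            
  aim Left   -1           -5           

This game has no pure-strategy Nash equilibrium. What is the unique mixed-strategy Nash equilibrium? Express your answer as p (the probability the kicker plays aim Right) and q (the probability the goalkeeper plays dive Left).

p = 1/4, q = 11/16

The goalkeeper's indifference between dive Left and dive Right determines the kicker's mixing probability p:
  the goalkeeper's expected payoff from dive Left: p·6 + (1−p)·1 = 5p + 1
  the goalkeeper's expected payoff from dive Right: p·(-6) + (1−p)·5 = -11p + 5
  5p + 1 = -11p + 5  ⇒  16p = 4  ⇒  p = 1/4.
The kicker's indifference between aim Right and aim Left determines the goalkeeper's mixing probability q:
  the kicker's expected payoff from aim Right: q·(-6) + (1−q)·6 = -12q + 6
  the kicker's expected payoff from aim Left: q·(-1) + (1−q)·(-5) = 4q - 5
  -12q + 6 = 4q - 5  ⇒  -16q = -11  ⇒  q = 11/16.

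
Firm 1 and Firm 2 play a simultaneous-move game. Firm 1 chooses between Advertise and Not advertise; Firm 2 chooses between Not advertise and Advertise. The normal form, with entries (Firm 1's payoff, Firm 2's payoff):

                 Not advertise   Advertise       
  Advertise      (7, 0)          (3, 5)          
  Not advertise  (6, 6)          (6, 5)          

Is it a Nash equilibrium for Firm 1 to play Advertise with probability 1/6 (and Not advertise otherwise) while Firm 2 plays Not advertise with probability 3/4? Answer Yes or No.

Yes

Check Firm 2's indifference given Firm 1's mix p = 1/6:
  payoff from Not advertise = 5; payoff from Advertise = 5 — equal.
Check Firm 1's indifference given Firm 2's mix q = 3/4:
  payoff from Advertise = 6; payoff from Not advertise = 6 — equal.
Both players are indifferent, so neither can profitably deviate.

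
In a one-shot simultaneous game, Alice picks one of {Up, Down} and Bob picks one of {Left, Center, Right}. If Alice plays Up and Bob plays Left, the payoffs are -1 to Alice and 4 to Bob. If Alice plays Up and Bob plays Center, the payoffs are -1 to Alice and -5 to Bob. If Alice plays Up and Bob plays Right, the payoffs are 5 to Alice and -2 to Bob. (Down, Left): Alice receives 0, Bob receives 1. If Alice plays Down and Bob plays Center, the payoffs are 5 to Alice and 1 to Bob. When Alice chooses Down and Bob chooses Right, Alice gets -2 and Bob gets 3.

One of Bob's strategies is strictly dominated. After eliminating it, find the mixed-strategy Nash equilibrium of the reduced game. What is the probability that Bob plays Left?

q = 7/8

Bob's strategy Center is strictly dominated by Right: -2 > -5 and 3 > 1. Eliminate Center.
For Alice to be willing to mix, Alice must be indifferent between Up and Down, which pins down Bob's mix.
  Alice's payoff from Up: q·(-1) + (1−q)·5 = -6q + 5
  Alice's payoff from Down: q·0 + (1−q)·(-2) = 2q - 2
  -6q + 5 = 2q - 2  ⇒  -8q = -7  ⇒  q = 7/8.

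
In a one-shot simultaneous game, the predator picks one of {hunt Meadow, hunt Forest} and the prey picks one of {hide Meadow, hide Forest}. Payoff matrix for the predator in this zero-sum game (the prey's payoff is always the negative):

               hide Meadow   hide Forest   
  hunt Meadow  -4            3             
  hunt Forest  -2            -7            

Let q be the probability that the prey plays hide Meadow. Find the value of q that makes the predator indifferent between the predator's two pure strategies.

The predator's indifference between hunt Meadow and hunt Forest determines the prey's mixing probability q:
  the predator's expected payoff from hunt Meadow: q·(-4) + (1−q)·3 = -7q + 3
  the predator's expected payoff from hunt Forest: q·(-2) + (1−q)·(-7) = 5q - 7
  -7q + 3 = 5q - 7  ⇒  -12q = -10  ⇒  q = 5/6.

q = 5/6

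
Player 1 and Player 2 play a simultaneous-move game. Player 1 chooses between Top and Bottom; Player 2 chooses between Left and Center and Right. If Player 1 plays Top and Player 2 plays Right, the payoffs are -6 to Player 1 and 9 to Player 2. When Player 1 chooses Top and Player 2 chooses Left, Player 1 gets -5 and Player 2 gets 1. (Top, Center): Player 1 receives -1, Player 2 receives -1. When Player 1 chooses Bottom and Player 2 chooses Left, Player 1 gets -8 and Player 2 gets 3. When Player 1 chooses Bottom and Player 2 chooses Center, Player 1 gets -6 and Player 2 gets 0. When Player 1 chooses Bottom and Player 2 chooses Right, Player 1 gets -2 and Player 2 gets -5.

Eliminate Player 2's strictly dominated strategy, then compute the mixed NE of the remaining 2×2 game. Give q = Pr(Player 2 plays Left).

Player 2's strategy Center is strictly dominated by Left: 1 > -1 and 3 > 0. Eliminate Center.
Player 1's indifference between Top and Bottom determines Player 2's mixing probability q:
  Player 1's expected payoff from Top: q·(-5) + (1−q)·(-6) = q - 6
  Player 1's expected payoff from Bottom: q·(-8) + (1−q)·(-2) = -6q - 2
  q - 6 = -6q - 2  ⇒  7q = 4  ⇒  q = 4/7.

q = 4/7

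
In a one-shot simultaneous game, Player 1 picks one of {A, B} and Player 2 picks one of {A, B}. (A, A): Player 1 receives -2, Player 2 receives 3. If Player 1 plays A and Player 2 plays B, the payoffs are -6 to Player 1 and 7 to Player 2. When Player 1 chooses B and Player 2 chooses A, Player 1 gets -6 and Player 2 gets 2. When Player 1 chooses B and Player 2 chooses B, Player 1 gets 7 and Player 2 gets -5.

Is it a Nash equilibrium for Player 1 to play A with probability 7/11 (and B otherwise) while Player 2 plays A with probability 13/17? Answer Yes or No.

Check Player 2's indifference given Player 1's mix p = 7/11:
  payoff from A = 29/11; payoff from B = 29/11 — equal.
Check Player 1's indifference given Player 2's mix q = 13/17:
  payoff from A = -50/17; payoff from B = -50/17 — equal.
Both players are indifferent, so neither can profitably deviate.

Yes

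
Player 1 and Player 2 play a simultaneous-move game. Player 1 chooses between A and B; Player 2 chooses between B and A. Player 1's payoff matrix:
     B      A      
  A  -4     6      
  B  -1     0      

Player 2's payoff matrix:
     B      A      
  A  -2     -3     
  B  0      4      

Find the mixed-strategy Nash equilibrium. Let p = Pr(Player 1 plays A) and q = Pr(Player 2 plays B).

In a mixed equilibrium Player 2 is indifferent between B and A; this condition fixes p.
  Player 2's payoff to B: p·(-2) + (1−p)·0 = -2p
  Player 2's payoff to A: p·(-3) + (1−p)·4 = -7p + 4
  -2p = -7p + 4  ⇒  5p = 4  ⇒  p = 4/5.
Player 2's mix must leave Player 1 indifferent between A and B.
  Player 1's payoff to A: q·(-4) + (1−q)·6 = -10q + 6
  Player 1's payoff to B: q·(-1) + (1−q)·0 = -q
  -10q + 6 = -q  ⇒  -9q = -6  ⇒  q = 2/3.

p = 4/5, q = 2/3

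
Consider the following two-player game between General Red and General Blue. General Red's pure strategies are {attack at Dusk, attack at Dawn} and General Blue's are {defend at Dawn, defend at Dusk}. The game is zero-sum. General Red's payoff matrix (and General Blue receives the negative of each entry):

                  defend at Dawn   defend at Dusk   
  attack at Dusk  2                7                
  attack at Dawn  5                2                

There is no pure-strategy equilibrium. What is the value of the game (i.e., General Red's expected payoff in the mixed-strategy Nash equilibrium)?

In a mixed equilibrium General Red is indifferent between attack at Dusk and attack at Dawn; this condition fixes q.
  General Red's expected payoff from attack at Dusk: q·2 + (1−q)·7 = -5q + 7
  General Red's expected payoff from attack at Dawn: q·5 + (1−q)·2 = 3q + 2
  -5q + 7 = 3q + 2  ⇒  -8q = -5  ⇒  q = 5/8.
The value is General Red's expected payoff against this mix (using attack at Dusk): (5/8)·2 + (3/8)·7 = 31/8.

v = 31/8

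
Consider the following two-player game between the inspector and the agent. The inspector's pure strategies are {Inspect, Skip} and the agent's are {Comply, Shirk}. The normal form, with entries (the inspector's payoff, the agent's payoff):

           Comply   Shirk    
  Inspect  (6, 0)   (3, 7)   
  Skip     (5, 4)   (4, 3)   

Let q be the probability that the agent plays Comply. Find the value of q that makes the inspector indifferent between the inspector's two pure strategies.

In a mixed equilibrium the inspector is indifferent between Inspect and Skip; this condition fixes q.
  the inspector's expected payoff from Inspect: q·6 + (1−q)·3 = 3q + 3
  the inspector's expected payoff from Skip: q·5 + (1−q)·4 = q + 4
  3q + 3 = q + 4  ⇒  2q = 1  ⇒  q = 1/2.

q = 1/2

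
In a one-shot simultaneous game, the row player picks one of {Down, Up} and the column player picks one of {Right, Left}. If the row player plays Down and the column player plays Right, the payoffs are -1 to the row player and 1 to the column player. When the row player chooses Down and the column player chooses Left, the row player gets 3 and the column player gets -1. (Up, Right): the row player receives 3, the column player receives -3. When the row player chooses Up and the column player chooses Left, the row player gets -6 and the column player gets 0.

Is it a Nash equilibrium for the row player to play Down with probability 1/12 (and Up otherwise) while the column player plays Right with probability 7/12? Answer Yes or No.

No

Given the row player's mix p = 1/12, the column player's payoff from Right is -8/3 but from Left is -1/12. The column player strictly prefers Left, so the column player would not mix.
So the proposed profile is not a Nash equilibrium.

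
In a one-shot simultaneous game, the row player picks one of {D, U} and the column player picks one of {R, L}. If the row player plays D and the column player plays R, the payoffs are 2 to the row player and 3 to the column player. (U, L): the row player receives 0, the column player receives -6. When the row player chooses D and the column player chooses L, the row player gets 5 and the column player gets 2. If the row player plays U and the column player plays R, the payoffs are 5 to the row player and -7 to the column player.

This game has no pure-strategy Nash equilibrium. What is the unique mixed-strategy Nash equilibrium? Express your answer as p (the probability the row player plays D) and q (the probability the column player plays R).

p = 1/2, q = 5/8

In a mixed equilibrium the column player is indifferent between R and L; this condition fixes p.
  the column player's payoff to R: p·3 + (1−p)·(-7) = 10p - 7
  the column player's payoff to L: p·2 + (1−p)·(-6) = 8p - 6
  10p - 7 = 8p - 6  ⇒  2p = 1  ⇒  p = 1/2.
For the row player to be willing to mix, the row player must be indifferent between D and U, which pins down the column player's mix.
  the row player's payoff to D: q·2 + (1−q)·5 = -3q + 5
  the row player's payoff to U: q·5 + (1−q)·0 = 5q
  -3q + 5 = 5q  ⇒  -8q = -5  ⇒  q = 5/8.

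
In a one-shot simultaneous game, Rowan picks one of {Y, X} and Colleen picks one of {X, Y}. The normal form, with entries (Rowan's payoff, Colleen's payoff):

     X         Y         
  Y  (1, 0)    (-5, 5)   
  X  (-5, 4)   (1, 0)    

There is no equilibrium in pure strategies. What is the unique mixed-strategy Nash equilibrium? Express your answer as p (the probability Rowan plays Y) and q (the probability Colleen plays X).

Rowan's mix must leave Colleen indifferent between X and Y.
  Colleen's payoff to X: p·0 + (1−p)·4 = -4p + 4
  Colleen's payoff to Y: p·5 + (1−p)·0 = 5p
  -4p + 4 = 5p  ⇒  -9p = -4  ⇒  p = 4/9.
Set Rowan's expected payoff from Y equal to that from X:
  Rowan's expected payoff from Y: q·1 + (1−q)·(-5) = 6q - 5
  Rowan's expected payoff from X: q·(-5) + (1−q)·1 = -6q + 1
  6q - 5 = -6q + 1  ⇒  12q = 6  ⇒  q = 1/2.

p = 4/9, q = 1/2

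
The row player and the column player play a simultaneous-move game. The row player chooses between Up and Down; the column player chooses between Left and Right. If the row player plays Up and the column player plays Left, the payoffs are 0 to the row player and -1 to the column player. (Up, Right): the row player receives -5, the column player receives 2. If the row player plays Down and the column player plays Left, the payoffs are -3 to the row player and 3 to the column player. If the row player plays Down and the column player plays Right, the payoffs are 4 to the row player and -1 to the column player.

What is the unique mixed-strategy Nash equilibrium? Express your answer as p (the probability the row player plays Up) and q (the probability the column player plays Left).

The column player's indifference between Left and Right determines the row player's mixing probability p:
  the column player's payoff from Left: p·(-1) + (1−p)·3 = -4p + 3
  the column player's payoff from Right: p·2 + (1−p)·(-1) = 3p - 1
  -4p + 3 = 3p - 1  ⇒  -7p = -4  ⇒  p = 4/7.
The column player's mix must leave the row player indifferent between Up and Down.
  the row player's payoff from Up: q·0 + (1−q)·(-5) = 5q - 5
  the row player's payoff from Down: q·(-3) + (1−q)·4 = -7q + 4
  5q - 5 = -7q + 4  ⇒  12q = 9  ⇒  q = 3/4.

p = 4/7, q = 3/4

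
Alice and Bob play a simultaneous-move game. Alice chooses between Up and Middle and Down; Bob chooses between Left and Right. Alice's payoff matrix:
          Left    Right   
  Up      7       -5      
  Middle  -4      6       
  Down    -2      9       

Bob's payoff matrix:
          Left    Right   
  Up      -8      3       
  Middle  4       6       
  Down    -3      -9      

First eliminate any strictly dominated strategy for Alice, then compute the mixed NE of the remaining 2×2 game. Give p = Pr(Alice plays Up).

Alice's strategy Middle is strictly dominated by Down: -2 > -4 and 9 > 6. Eliminate Middle.
Alice's mix must leave Bob indifferent between Left and Right.
  Bob's expected payoff from Left: p·(-8) + (1−p)·(-3) = -5p - 3
  Bob's expected payoff from Right: p·3 + (1−p)·(-9) = 12p - 9
  -5p - 3 = 12p - 9  ⇒  -17p = -6  ⇒  p = 6/17.

p = 6/17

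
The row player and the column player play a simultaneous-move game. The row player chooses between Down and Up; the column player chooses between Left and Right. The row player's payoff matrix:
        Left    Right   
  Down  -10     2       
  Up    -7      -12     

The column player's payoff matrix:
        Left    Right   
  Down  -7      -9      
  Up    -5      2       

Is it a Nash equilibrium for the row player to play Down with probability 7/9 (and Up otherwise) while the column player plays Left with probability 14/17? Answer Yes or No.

Yes

Check the column player's indifference given the row player's mix p = 7/9:
  payoff from Left = -59/9; payoff from Right = -59/9 — equal.
Check the row player's indifference given the column player's mix q = 14/17:
  payoff from Down = -134/17; payoff from Up = -134/17 — equal.
Both players are indifferent, so neither can profitably deviate.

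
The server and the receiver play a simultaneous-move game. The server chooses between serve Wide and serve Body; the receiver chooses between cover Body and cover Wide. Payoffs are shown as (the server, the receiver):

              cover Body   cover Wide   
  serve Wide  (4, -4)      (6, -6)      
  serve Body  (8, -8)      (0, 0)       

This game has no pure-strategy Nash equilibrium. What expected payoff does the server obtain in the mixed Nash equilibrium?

The receiver's mix must leave the server indifferent between serve Wide and serve Body.
  the server's expected payoff from serve Wide: q·4 + (1−q)·6 = -2q + 6
  the server's expected payoff from serve Body: q·8 + (1−q)·0 = 8q
  -2q + 6 = 8q  ⇒  -10q = -6  ⇒  q = 3/5.
At equilibrium the server is indifferent across rows, so the server's payoff equals the payoff from serve Wide: (3/5)·4 + (2/5)·6 = 24/5.

24/5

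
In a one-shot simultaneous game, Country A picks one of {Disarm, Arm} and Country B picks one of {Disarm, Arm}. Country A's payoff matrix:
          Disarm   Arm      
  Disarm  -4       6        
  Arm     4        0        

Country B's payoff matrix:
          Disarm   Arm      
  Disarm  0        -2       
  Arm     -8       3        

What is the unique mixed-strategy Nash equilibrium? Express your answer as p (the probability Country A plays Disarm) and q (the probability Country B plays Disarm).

p = 11/13, q = 3/7

Set Country B's expected payoff from Disarm equal to that from Arm:
  Country B's payoff from Disarm: p·0 + (1−p)·(-8) = 8p - 8
  Country B's payoff from Arm: p·(-2) + (1−p)·3 = -5p + 3
  8p - 8 = -5p + 3  ⇒  13p = 11  ⇒  p = 11/13.
Country A's indifference between Disarm and Arm determines Country B's mixing probability q:
  Country A's payoff from Disarm: q·(-4) + (1−q)·6 = -10q + 6
  Country A's payoff from Arm: q·4 + (1−q)·0 = 4q
  -10q + 6 = 4q  ⇒  -14q = -6  ⇒  q = 3/7.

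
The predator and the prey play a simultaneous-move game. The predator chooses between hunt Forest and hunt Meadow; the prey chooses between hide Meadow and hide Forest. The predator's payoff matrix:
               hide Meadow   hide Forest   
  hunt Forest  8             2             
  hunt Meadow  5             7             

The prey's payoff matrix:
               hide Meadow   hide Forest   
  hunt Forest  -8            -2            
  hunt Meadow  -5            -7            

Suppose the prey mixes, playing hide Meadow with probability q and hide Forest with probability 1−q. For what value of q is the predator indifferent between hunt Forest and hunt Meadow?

Set the predator's expected payoff from hunt Forest equal to that from hunt Meadow:
  the predator's expected payoff from hunt Forest: q·8 + (1−q)·2 = 6q + 2
  the predator's expected payoff from hunt Meadow: q·5 + (1−q)·7 = -2q + 7
  6q + 2 = -2q + 7  ⇒  8q = 5  ⇒  q = 5/8.

q = 5/8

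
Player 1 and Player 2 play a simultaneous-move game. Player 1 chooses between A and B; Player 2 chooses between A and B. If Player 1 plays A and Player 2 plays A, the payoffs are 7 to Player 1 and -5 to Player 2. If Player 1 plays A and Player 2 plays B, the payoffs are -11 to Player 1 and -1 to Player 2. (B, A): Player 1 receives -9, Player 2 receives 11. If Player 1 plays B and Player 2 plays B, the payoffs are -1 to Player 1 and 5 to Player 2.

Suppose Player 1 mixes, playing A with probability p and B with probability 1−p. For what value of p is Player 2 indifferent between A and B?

p = 3/5

Player 1's mix must leave Player 2 indifferent between A and B.
  Player 2's payoff from A: p·(-5) + (1−p)·11 = -16p + 11
  Player 2's payoff from B: p·(-1) + (1−p)·5 = -6p + 5
  -16p + 11 = -6p + 5  ⇒  -10p = -6  ⇒  p = 3/5.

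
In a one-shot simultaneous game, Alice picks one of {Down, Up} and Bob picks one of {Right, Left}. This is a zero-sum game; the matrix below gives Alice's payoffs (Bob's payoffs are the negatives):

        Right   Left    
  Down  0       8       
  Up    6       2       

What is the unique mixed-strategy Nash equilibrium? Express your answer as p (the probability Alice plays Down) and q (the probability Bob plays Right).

In a mixed equilibrium Bob is indifferent between Right and Left; this condition fixes p.
  Bob's expected payoff from Right: p·0 + (1−p)·(-6) = 6p - 6
  Bob's expected payoff from Left: p·(-8) + (1−p)·(-2) = -6p - 2
  6p - 6 = -6p - 2  ⇒  12p = 4  ⇒  p = 1/3.
Set Alice's expected payoff from Down equal to that from Up:
  Alice's payoff to Down: q·0 + (1−q)·8 = -8q + 8
  Alice's payoff to Up: q·6 + (1−q)·2 = 4q + 2
  -8q + 8 = 4q + 2  ⇒  -12q = -6  ⇒  q = 1/2.

p = 1/3, q = 1/2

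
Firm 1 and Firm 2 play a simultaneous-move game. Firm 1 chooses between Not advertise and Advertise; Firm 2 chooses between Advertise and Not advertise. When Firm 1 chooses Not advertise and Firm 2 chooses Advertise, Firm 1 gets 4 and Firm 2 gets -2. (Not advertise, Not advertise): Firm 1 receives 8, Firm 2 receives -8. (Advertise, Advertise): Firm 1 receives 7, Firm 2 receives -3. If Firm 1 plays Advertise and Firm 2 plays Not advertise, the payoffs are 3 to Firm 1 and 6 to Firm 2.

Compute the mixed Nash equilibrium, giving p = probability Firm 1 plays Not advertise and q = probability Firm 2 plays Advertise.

Firm 1's mix must leave Firm 2 indifferent between Advertise and Not advertise.
  Firm 2's payoff to Advertise: p·(-2) + (1−p)·(-3) = p - 3
  Firm 2's payoff to Not advertise: p·(-8) + (1−p)·6 = -14p + 6
  p - 3 = -14p + 6  ⇒  15p = 9  ⇒  p = 3/5.
Set Firm 1's expected payoff from Not advertise equal to that from Advertise:
  Firm 1's expected payoff from Not advertise: q·4 + (1−q)·8 = -4q + 8
  Firm 1's expected payoff from Advertise: q·7 + (1−q)·3 = 4q + 3
  -4q + 8 = 4q + 3  ⇒  -8q = -5  ⇒  q = 5/8.

p = 3/5, q = 5/8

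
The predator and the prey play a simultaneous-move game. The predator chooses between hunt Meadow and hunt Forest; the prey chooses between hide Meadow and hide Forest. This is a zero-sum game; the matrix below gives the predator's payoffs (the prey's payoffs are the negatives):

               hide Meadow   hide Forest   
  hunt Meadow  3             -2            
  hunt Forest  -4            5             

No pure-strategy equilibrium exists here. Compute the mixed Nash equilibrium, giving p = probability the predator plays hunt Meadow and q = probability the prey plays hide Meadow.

For the prey to be willing to mix, the prey must be indifferent between hide Meadow and hide Forest, which pins down the predator's mix.
  the prey's expected payoff from hide Meadow: p·(-3) + (1−p)·4 = -7p + 4
  the prey's expected payoff from hide Forest: p·2 + (1−p)·(-5) = 7p - 5
  -7p + 4 = 7p - 5  ⇒  -14p = -9  ⇒  p = 9/14.
The predator's indifference between hunt Meadow and hunt Forest determines the prey's mixing probability q:
  the predator's payoff from hunt Meadow: q·3 + (1−q)·(-2) = 5q - 2
  the predator's payoff from hunt Forest: q·(-4) + (1−q)·5 = -9q + 5
  5q - 2 = -9q + 5  ⇒  14q = 7  ⇒  q = 1/2.

p = 9/14, q = 1/2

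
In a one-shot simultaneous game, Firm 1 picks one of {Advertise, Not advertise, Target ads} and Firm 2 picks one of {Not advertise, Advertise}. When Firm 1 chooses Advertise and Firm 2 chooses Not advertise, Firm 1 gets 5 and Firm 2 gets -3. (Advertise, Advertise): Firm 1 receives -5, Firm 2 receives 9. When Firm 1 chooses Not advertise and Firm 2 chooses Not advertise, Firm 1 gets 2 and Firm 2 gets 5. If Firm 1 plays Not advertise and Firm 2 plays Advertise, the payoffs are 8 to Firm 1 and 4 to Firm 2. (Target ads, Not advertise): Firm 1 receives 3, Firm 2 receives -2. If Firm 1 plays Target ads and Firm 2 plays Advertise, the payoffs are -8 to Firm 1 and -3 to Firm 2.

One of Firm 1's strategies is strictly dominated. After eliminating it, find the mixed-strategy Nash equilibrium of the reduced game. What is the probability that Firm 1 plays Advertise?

p = 1/13

Firm 1's strategy Target ads is strictly dominated by Advertise: 5 > 3 and -5 > -8. Eliminate Target ads.
For Firm 2 to be willing to mix, Firm 2 must be indifferent between Not advertise and Advertise, which pins down Firm 1's mix.
  Firm 2's payoff from Not advertise: p·(-3) + (1−p)·5 = -8p + 5
  Firm 2's payoff from Advertise: p·9 + (1−p)·4 = 5p + 4
  -8p + 5 = 5p + 4  ⇒  -13p = -1  ⇒  p = 1/13.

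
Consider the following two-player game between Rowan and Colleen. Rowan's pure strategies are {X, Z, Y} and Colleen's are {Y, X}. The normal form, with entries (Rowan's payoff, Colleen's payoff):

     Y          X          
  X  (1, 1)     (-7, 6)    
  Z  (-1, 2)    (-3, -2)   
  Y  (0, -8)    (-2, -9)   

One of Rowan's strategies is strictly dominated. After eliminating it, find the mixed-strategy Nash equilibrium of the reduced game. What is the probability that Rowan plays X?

Rowan's strategy Z is strictly dominated by Y: 0 > -1 and -2 > -3. Eliminate Z.
Set Colleen's expected payoff from Y equal to that from X:
  Colleen's expected payoff from Y: p·1 + (1−p)·(-8) = 9p - 8
  Colleen's expected payoff from X: p·6 + (1−p)·(-9) = 15p - 9
  9p - 8 = 15p - 9  ⇒  -6p = -1  ⇒  p = 1/6.

p = 1/6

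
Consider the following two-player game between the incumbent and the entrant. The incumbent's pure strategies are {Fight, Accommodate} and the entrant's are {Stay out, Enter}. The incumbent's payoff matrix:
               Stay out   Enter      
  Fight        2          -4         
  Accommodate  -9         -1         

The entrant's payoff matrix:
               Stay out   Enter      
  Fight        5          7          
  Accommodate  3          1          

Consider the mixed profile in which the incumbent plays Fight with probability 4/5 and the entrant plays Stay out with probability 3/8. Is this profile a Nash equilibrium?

Given the incumbent's mix p = 4/5, the entrant's payoff from Stay out is 23/5 but from Enter is 29/5. The entrant strictly prefers Enter, so the entrant would not mix.
So the proposed profile is not a Nash equilibrium.

No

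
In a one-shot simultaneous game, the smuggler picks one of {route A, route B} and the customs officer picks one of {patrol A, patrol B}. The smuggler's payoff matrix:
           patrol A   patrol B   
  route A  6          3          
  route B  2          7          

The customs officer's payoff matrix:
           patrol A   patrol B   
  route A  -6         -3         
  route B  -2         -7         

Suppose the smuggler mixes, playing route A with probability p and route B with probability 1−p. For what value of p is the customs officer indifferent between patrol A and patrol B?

For the customs officer to be willing to mix, the customs officer must be indifferent between patrol A and patrol B, which pins down the smuggler's mix.
  the customs officer's payoff from patrol A: p·(-6) + (1−p)·(-2) = -4p - 2
  the customs officer's payoff from patrol B: p·(-3) + (1−p)·(-7) = 4p - 7
  -4p - 2 = 4p - 7  ⇒  -8p = -5  ⇒  p = 5/8.

p = 5/8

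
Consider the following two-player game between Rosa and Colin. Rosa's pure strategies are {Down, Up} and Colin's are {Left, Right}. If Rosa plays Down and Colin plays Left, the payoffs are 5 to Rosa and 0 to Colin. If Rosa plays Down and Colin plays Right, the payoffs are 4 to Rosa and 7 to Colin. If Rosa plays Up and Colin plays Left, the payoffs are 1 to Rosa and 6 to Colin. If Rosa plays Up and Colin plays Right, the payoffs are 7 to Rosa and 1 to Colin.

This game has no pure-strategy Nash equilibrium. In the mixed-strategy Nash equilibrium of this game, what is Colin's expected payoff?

Colin's indifference between Left and Right determines Rosa's mixing probability p:
  Colin's payoff from Left: p·0 + (1−p)·6 = -6p + 6
  Colin's payoff from Right: p·7 + (1−p)·1 = 6p + 1
  -6p + 6 = 6p + 1  ⇒  -12p = -5  ⇒  p = 5/12.
At equilibrium Colin is indifferent across columns, so Colin's payoff equals the payoff from Left: (5/12)·0 + (7/12)·6 = 7/2.

7/2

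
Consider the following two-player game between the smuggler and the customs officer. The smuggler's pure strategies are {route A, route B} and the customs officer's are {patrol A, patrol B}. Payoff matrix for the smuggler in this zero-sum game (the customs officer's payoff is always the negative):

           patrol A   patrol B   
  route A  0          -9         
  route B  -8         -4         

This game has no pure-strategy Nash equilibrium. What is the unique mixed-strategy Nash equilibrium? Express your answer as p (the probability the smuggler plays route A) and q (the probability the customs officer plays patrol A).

The customs officer's indifference between patrol A and patrol B determines the smuggler's mixing probability p:
  the customs officer's payoff to patrol A: p·0 + (1−p)·8 = -8p + 8
  the customs officer's payoff to patrol B: p·9 + (1−p)·4 = 5p + 4
  -8p + 8 = 5p + 4  ⇒  -13p = -4  ⇒  p = 4/13.
The smuggler's indifference between route A and route B determines the customs officer's mixing probability q:
  the smuggler's payoff from route A: q·0 + (1−q)·(-9) = 9q - 9
  the smuggler's payoff from route B: q·(-8) + (1−q)·(-4) = -4q - 4
  9q - 9 = -4q - 4  ⇒  13q = 5  ⇒  q = 5/13.

p = 4/13, q = 5/13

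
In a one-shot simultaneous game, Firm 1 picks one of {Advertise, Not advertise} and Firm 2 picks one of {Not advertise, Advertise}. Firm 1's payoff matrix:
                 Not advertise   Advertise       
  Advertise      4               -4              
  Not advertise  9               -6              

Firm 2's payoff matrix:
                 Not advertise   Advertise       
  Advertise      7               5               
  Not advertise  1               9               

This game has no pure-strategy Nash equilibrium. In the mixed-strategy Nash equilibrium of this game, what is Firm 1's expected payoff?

Set Firm 1's expected payoff from Advertise equal to that from Not advertise:
  Firm 1's payoff to Advertise: q·4 + (1−q)·(-4) = 8q - 4
  Firm 1's payoff to Not advertise: q·9 + (1−q)·(-6) = 15q - 6
  8q - 4 = 15q - 6  ⇒  -7q = -2  ⇒  q = 2/7.
At equilibrium Firm 1 is indifferent across rows, so Firm 1's payoff equals the payoff from Advertise: (2/7)·4 + (5/7)·(-4) = -12/7.

-12/7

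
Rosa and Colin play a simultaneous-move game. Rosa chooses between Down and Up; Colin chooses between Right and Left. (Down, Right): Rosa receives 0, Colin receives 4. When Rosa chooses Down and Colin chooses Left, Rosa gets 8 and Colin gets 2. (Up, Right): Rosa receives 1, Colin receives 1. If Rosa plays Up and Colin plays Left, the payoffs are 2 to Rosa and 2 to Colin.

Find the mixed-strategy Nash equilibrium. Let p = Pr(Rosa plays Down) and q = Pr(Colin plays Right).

p = 1/3, q = 6/7

Colin's indifference between Right and Left determines Rosa's mixing probability p:
  Colin's expected payoff from Right: p·4 + (1−p)·1 = 3p + 1
  Colin's expected payoff from Left: p·2 + (1−p)·2 = 2
  3p + 1 = 2  ⇒  3p = 1  ⇒  p = 1/3.
In a mixed equilibrium Rosa is indifferent between Down and Up; this condition fixes q.
  Rosa's payoff from Down: q·0 + (1−q)·8 = -8q + 8
  Rosa's payoff from Up: q·1 + (1−q)·2 = -q + 2
  -8q + 8 = -q + 2  ⇒  -7q = -6  ⇒  q = 6/7.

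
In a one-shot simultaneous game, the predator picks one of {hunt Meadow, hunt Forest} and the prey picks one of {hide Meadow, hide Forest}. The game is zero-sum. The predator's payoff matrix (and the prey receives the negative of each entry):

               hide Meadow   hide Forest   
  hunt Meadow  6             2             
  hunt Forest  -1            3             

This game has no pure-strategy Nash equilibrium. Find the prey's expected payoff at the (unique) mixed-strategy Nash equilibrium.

-5/2

The prey's indifference between hide Meadow and hide Forest determines the predator's mixing probability p:
  the prey's payoff to hide Meadow: p·(-6) + (1−p)·1 = -7p + 1
  the prey's payoff to hide Forest: p·(-2) + (1−p)·(-3) = p - 3
  -7p + 1 = p - 3  ⇒  -8p = -4  ⇒  p = 1/2.
At equilibrium the prey is indifferent across columns, so the prey's payoff equals the payoff from hide Meadow: (1/2)·(-6) + (1/2)·1 = -5/2.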